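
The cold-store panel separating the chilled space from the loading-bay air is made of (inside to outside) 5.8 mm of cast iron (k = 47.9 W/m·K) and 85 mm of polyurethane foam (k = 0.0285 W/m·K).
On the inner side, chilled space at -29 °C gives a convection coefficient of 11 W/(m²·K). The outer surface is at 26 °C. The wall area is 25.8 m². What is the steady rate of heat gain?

Q ≈ 462 W

Thermal resistances in series:
R_inner film = 1/(h_i·A) = 1/(11×25.8) = 0.003524 K/W
R_cast iron = L/(kA) = 0.0058/(47.9×25.8) = 4.693×10^-6 K/W
R_polyurethane foam = L/(kA) = 0.085/(0.0285×25.8) = 0.1156 K/W
R_total = 0.1191 K/W
Q = ΔT / R_total = 55 / 0.1191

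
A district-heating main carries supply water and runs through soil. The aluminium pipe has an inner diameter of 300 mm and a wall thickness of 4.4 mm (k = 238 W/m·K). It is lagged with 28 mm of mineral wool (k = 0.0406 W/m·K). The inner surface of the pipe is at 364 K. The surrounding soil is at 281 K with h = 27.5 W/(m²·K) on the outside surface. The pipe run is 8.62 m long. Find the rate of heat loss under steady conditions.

For a radial system each layer contributes R = ln(r_out/r_in)/(2πkL); films add R = 1/(hA).
R_aluminium pipe wall = ln(154.4/150)/(2π×238×8.62) = 2.243×10^-6 K/W
R_mineral wool = ln(182.4/154.4)/(2π×0.0406×8.62) = 0.07579 K/W
R_outer film = 1/(h_o·2πr_oL) = 1/(27.5×2π×0.1824×8.62) = 0.003681 K/W
R_total = 0.07947 K/W
Q = ΔT/R_total = 83/0.07947

Q ≈ 1040 W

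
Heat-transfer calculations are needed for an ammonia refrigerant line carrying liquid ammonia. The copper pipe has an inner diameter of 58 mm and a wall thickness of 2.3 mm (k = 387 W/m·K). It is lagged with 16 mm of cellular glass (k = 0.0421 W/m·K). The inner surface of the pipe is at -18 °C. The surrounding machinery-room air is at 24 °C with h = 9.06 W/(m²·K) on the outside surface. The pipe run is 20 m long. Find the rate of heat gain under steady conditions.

Cylindrical conduction, so R = ln(r₂/r₁)/(2πkL) per layer, in series:
R_copper pipe wall = ln(31.3/29)/(2π×387×20) = 1.569×10^-6 K/W
R_cellular glass = ln(47.3/31.3)/(2π×0.0421×20) = 0.07804 K/W
R_outer film = 1/(h_o·2πr_oL) = 1/(9.06×2π×0.0473×20) = 0.01857 K/W
R_total = 0.09662 K/W
Q = ΔT/R_total = 42/0.09662

Q ≈ 435 W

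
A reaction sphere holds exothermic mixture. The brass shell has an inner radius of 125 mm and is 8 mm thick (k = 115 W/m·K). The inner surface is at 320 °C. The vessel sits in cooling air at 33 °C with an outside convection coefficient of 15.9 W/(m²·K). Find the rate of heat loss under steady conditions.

Q ≈ 1010 W

Each spherical layer contributes R = (1/r_i − 1/r_o)/(4πk):
R_brass shell = (1/0.125 − 1/0.133)/(4π×115) = 3.33×10^-4 K/W
R_outer film = 1/(h·4πr_o²) = 1/(15.9×4π×0.133²) = 0.2829 K/W
R_total = 0.2833 K/W
Q = ΔT/R_total = 287/0.2833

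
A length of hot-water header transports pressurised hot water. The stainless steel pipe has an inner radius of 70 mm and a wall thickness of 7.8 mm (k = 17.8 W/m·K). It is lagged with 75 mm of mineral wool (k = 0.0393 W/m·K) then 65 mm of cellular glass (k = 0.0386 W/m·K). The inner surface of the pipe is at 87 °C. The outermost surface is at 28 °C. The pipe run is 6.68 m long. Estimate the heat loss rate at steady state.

Q ≈ 93.9 W

Treating each annulus and film as a series resistance:
R_stainless steel pipe wall = ln(77.8/70)/(2π×17.8×6.68) = 1.414×10^-4 K/W
R_mineral wool = ln(152.8/77.8)/(2π×0.0393×6.68) = 0.4092 K/W
R_cellular glass = ln(217.8/152.8)/(2π×0.0386×6.68) = 0.2188 K/W
R_total = 0.6281 K/W
Q = ΔT/R_total = 59/0.6281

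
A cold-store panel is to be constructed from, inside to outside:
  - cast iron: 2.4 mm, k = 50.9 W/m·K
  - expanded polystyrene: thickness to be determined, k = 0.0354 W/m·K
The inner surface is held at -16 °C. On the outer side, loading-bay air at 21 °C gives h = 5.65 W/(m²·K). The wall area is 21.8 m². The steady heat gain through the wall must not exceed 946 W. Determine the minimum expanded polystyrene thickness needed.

L ≈ 23.9 mm

Using the resistance-network approach (series):
R_cast iron = L/(kA) = 0.0024/(50.9×21.8) = 2.163×10^-6 K/W
R_outer film = 1/(h_o·A) = 1/(5.65×21.8) = 0.008119 K/W
Sum of the known resistances R_other = 0.008121 K/W
Required total resistance R_tot = ΔT/Q_allow = 37/946 = 0.03911 K/W
R_expanded polystyrene = R_tot − R_other = 0.03099 K/W
L = R·k·A = 0.03099×0.0354×21.8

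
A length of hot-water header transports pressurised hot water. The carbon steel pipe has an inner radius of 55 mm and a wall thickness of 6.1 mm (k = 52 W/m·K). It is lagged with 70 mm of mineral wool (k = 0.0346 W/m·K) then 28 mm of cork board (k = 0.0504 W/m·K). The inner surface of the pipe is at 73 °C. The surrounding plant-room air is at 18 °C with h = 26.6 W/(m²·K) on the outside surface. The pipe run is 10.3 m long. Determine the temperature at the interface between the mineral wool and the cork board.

Cylindrical conduction, so R = ln(r₂/r₁)/(2πkL) per layer, in series:
R_carbon steel pipe wall = ln(61.1/55)/(2π×52×10.3) = 3.125×10^-5 K/W
R_mineral wool = ln(131.1/61.1)/(2π×0.0346×10.3) = 0.3409 K/W
R_cork board = ln(159.1/131.1)/(2π×0.0504×10.3) = 0.05935 K/W
R_outer film = 1/(h_o·2πr_oL) = 1/(26.6×2π×0.1591×10.3) = 0.003651 K/W
R_total = 0.404 K/W
Q = ΔT/R_total = 55/0.404
Q = 136 W
T_interface = T_inner − Q·ΣR(inner→interface) = 73 − 136×0.341

T ≈ 26.6 °C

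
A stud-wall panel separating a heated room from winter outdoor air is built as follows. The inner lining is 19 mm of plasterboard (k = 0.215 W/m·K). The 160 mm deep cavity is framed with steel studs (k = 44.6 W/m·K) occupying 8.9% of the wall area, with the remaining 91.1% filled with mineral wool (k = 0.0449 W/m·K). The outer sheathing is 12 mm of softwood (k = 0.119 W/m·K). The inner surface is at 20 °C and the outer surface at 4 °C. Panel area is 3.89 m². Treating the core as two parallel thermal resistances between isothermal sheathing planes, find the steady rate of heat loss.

Sheathing layers in series; stud and cavity paths in parallel between them.
R_inner = 0.019/(0.215×3.89) = 0.02272 K/W
R_stud  = 0.16/(44.6×0.089×3.89) = 0.01036 K/W
R_cav   = 0.16/(0.0449×0.911×3.89) = 1.006 K/W
1/R_core = 1/R_stud + 1/R_cav → R_core = 0.01026 K/W
R_outer = 0.012/(0.119×3.89) = 0.02592 K/W
R_total = 0.0589 K/W
Q = ΔT/R_total = 16/0.0589

Q ≈ 272 W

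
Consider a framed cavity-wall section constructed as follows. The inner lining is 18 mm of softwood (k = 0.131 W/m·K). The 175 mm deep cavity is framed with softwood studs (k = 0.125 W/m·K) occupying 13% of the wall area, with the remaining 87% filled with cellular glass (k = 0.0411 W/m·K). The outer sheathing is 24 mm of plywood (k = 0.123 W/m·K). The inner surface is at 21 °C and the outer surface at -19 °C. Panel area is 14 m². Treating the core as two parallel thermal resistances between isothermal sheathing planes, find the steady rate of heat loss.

Sheathing layers in series; stud and cavity paths in parallel between them.
R_inner = 0.018/(0.131×14) = 0.009815 K/W
R_stud  = 0.175/(0.125×0.13×14) = 0.7692 K/W
R_cav   = 0.175/(0.0411×0.87×14) = 0.3496 K/W
1/R_core = 1/R_stud + 1/R_cav → R_core = 0.2404 K/W
R_outer = 0.024/(0.123×14) = 0.01394 K/W
R_total = 0.2641 K/W
Q = ΔT/R_total = 40/0.2641

Q ≈ 151 W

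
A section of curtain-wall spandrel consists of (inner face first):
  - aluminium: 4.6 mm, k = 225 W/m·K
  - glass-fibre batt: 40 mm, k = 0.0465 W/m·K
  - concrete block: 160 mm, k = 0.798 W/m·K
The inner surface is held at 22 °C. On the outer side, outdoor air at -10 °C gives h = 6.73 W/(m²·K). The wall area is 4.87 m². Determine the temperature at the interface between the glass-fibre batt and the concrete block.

Series thermal resistances:
R_aluminium = L/(kA) = 0.0046/(225×4.87) = 4.198×10^-6 K/W
R_glass-fibre batt = L/(kA) = 0.04/(0.0465×4.87) = 0.1766 K/W
R_concrete block = L/(kA) = 0.16/(0.798×4.87) = 0.04117 K/W
R_outer film = 1/(h_o·A) = 1/(6.73×4.87) = 0.03051 K/W
R_total = 0.2483 K/W;  Q = ΔT/R_total = 32/0.2483 = 128.9 W
T_interface = T_inner − Q·ΣR(inner→interface) = 22 − 129×0.1766

T ≈ -0.763 °C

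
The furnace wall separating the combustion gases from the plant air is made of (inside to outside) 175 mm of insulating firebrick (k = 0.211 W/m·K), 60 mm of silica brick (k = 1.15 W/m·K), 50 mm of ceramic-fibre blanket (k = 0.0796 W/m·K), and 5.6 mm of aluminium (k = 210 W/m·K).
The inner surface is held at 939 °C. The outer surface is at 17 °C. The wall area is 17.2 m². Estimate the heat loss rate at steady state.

Q ≈ 10500 W

Series thermal resistances:
R_insulating firebrick = L/(kA) = 0.175/(0.211×17.2) = 0.04822 K/W
R_silica brick = L/(kA) = 0.06/(1.15×17.2) = 0.003033 K/W
R_ceramic-fibre blanket = L/(kA) = 0.05/(0.0796×17.2) = 0.03652 K/W
R_aluminium = L/(kA) = 0.0056/(210×17.2) = 1.55×10^-6 K/W
R_total = 0.08777 K/W
Q = ΔT / R_total = 922 / 0.08777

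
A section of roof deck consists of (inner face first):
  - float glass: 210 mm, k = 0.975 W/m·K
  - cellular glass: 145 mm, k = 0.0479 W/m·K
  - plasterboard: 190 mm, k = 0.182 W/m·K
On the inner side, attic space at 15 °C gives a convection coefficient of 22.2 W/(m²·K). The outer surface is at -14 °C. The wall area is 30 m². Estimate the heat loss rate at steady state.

Q ≈ 201 W

Thermal resistances in series:
R_inner film = 1/(h_i·A) = 1/(22.2×30) = 0.001502 K/W
R_float glass = L/(kA) = 0.21/(0.975×30) = 0.007179 K/W
R_cellular glass = L/(kA) = 0.145/(0.0479×30) = 0.1009 K/W
R_plasterboard = L/(kA) = 0.19/(0.182×30) = 0.0348 K/W
R_total = 0.1444 K/W
Q = ΔT / R_total = 29 / 0.1444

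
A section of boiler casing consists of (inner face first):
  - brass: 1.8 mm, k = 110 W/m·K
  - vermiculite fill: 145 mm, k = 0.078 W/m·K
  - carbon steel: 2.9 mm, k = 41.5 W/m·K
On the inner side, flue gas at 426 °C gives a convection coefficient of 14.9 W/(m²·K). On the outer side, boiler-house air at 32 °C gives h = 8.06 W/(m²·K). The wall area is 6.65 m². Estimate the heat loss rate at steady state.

Q ≈ 1280 W

Series thermal resistances:
R_inner film = 1/(h_i·A) = 1/(14.9×6.65) = 0.01009 K/W
R_brass = L/(kA) = 0.0018/(110×6.65) = 2.461×10^-6 K/W
R_vermiculite fill = L/(kA) = 0.145/(0.078×6.65) = 0.2795 K/W
R_carbon steel = L/(kA) = 0.0029/(41.5×6.65) = 1.051×10^-5 K/W
R_outer film = 1/(h_o·A) = 1/(8.06×6.65) = 0.01866 K/W
R_total = 0.3083 K/W
Q = ΔT / R_total = 394 / 0.3083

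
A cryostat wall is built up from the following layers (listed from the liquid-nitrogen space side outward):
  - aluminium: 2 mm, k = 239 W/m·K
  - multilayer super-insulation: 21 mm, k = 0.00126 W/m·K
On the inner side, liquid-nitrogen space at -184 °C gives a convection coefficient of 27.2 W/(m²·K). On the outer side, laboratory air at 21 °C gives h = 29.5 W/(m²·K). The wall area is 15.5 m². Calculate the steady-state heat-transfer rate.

Using the resistance-network approach (series):
R_inner film = 1/(h_i·A) = 1/(27.2×15.5) = 0.002372 K/W
R_aluminium = L/(kA) = 0.002/(239×15.5) = 5.399×10^-7 K/W
R_multilayer super-insulation = L/(kA) = 0.021/(0.00126×15.5) = 1.075 K/W
R_outer film = 1/(h_o·A) = 1/(29.5×15.5) = 0.002187 K/W
R_total = 1.08 K/W
Q = ΔT / R_total = 205 / 1.08

Q ≈ 190 W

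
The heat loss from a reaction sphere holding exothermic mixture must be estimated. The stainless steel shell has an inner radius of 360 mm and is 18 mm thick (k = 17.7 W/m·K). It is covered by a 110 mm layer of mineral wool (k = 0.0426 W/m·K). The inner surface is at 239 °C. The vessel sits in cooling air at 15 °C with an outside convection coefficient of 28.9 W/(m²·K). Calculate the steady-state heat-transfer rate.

For a spherical shell R = (1/r₁ − 1/r₂)/(4πk); film R = 1/(h·4πr²). In series:
R_stainless steel shell = (1/0.36 − 1/0.378)/(4π×17.7) = 5.947×10^-4 K/W
R_mineral wool = (1/0.378 − 1/0.488)/(4π×0.0426) = 1.114 K/W
R_outer film = 1/(h·4πr_o²) = 1/(28.9×4π×0.488²) = 0.01156 K/W
R_total = 1.126 K/W
Q = ΔT/R_total = 224/1.126

Q ≈ 199 W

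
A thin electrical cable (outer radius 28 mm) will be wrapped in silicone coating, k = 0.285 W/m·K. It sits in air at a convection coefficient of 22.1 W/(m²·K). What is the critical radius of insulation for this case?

r_cr ≈ 12.9 mm

For a cylinder r_cr = k/h = 0.285/22.1
r_cr = 12.9 mm; since the bare radius (28 mm) is above r_cr, any added insulation will reduce heat loss.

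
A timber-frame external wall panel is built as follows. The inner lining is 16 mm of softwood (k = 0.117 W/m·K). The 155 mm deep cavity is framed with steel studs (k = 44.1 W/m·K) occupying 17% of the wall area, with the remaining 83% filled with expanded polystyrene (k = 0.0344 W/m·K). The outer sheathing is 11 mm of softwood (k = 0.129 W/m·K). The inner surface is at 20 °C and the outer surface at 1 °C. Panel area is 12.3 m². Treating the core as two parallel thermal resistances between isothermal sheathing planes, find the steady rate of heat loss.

Q ≈ 963 W

Sheathing layers in series; stud and cavity paths in parallel between them.
R_inner = 0.016/(0.117×12.3) = 0.01112 K/W
R_stud  = 0.155/(44.1×0.17×12.3) = 0.001681 K/W
R_cav   = 0.155/(0.0344×0.83×12.3) = 0.4414 K/W
1/R_core = 1/R_stud + 1/R_cav → R_core = 0.001675 K/W
R_outer = 0.011/(0.129×12.3) = 0.006933 K/W
R_total = 0.01973 K/W
Q = ΔT/R_total = 19/0.01973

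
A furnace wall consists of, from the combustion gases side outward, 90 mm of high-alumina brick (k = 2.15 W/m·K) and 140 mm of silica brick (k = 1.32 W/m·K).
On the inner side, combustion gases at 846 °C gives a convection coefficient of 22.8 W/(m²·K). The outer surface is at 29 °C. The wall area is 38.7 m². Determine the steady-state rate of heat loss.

Q ≈ 165000 W

Series thermal resistances:
R_inner film = 1/(h_i·A) = 1/(22.8×38.7) = 0.001133 K/W
R_high-alumina brick = L/(kA) = 0.09/(2.15×38.7) = 0.001082 K/W
R_silica brick = L/(kA) = 0.14/(1.32×38.7) = 0.002741 K/W
R_total = 0.004956 K/W
Q = ΔT / R_total = 817 / 0.004956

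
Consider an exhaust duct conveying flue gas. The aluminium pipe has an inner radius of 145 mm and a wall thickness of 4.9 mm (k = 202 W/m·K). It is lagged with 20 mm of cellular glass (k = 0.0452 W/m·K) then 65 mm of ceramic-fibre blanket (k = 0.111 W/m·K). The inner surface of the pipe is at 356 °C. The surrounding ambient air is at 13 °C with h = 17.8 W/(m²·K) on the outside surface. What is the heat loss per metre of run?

q′ ≈ 364 W/m

Cylindrical conduction, so R = ln(r₂/r₁)/(2πkL) per layer, in series:
R_aluminium pipe wall = ln(149.9/145)/(2π×202×1) = 2.619×10^-5 K/W
R_cellular glass = ln(169.9/149.9)/(2π×0.0452×1) = 0.441 K/W
R_ceramic-fibre blanket = ln(234.9/169.9)/(2π×0.111×1) = 0.4645 K/W
R_outer film = 1/(h_o·2πr_oL) = 1/(17.8×2π×0.2349×1) = 0.03806 K/W
R_total = 0.9436 K/W
Q = ΔT/R_total = 343/0.9436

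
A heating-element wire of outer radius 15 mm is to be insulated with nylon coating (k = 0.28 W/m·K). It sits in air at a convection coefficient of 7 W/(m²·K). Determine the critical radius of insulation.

r_cr ≈ 40 mm

For a cylinder r_cr = k/h = 0.28/7
r_cr = 40 mm; since the bare radius (15 mm) is below r_cr, adding a thin layer of insulation will *increase* heat loss.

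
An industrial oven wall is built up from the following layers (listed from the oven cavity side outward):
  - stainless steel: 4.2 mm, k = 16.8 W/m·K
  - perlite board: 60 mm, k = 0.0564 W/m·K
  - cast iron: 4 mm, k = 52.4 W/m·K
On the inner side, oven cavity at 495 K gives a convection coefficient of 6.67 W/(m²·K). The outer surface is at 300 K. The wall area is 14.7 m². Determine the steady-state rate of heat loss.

Q ≈ 2360 W

Thermal resistances in series:
R_inner film = 1/(h_i·A) = 1/(6.67×14.7) = 0.0102 K/W
R_stainless steel = L/(kA) = 0.0042/(16.8×14.7) = 1.701×10^-5 K/W
R_perlite board = L/(kA) = 0.06/(0.0564×14.7) = 0.07237 K/W
R_cast iron = L/(kA) = 0.004/(52.4×14.7) = 5.193×10^-6 K/W
R_total = 0.08259 K/W
Q = ΔT / R_total = 195 / 0.08259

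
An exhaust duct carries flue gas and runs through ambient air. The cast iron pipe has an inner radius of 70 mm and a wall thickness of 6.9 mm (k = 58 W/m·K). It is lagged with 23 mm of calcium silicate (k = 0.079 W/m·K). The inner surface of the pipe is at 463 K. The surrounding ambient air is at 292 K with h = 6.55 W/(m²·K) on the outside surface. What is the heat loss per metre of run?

Per-layer cylindrical resistances, series-summed:
R_cast iron pipe wall = ln(76.9/70)/(2π×58×1) = 2.58×10^-4 K/W
R_calcium silicate = ln(99.9/76.9)/(2π×0.079×1) = 0.5272 K/W
R_outer film = 1/(h_o·2πr_oL) = 1/(6.55×2π×0.0999×1) = 0.2432 K/W
R_total = 0.7706 K/W
Q = ΔT/R_total = 171/0.7706

q′ ≈ 222 W/m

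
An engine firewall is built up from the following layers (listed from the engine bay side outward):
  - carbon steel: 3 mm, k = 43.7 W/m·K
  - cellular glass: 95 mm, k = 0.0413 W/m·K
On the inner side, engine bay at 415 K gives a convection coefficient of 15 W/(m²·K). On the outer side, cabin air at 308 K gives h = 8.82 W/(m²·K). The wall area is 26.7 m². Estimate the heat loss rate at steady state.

Thermal resistances in series:
R_inner film = 1/(h_i·A) = 1/(15×26.7) = 0.002497 K/W
R_carbon steel = L/(kA) = 0.003/(43.7×26.7) = 2.571×10^-6 K/W
R_cellular glass = L/(kA) = 0.095/(0.0413×26.7) = 0.08615 K/W
R_outer film = 1/(h_o·A) = 1/(8.82×26.7) = 0.004246 K/W
R_total = 0.0929 K/W
Q = ΔT / R_total = 107 / 0.0929

Q ≈ 1150 W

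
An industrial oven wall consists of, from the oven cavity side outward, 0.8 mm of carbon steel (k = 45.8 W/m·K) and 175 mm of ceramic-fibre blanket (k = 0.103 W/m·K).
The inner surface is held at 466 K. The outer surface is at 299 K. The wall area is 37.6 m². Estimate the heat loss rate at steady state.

Thermal resistances in series:
R_carbon steel = L/(kA) = 0.0008/(45.8×37.6) = 4.646×10^-7 K/W
R_ceramic-fibre blanket = L/(kA) = 0.175/(0.103×37.6) = 0.04519 K/W
R_total = 0.04519 K/W
Q = ΔT / R_total = 167 / 0.04519

Q ≈ 3700 W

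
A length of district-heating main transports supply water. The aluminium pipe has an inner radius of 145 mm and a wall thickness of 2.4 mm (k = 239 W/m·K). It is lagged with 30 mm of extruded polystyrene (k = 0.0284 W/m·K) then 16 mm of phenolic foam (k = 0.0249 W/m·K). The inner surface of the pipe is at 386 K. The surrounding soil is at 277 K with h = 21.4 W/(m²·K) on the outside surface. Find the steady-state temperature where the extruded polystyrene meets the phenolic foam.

Cylindrical conduction, so R = ln(r₂/r₁)/(2πkL) per layer, in series:
R_aluminium pipe wall = ln(147.4/145)/(2π×239×1) = 1.093×10^-5 K/W
R_extruded polystyrene = ln(177.4/147.4)/(2π×0.0284×1) = 1.038 K/W
R_phenolic foam = ln(193.4/177.4)/(2π×0.0249×1) = 0.552 K/W
R_outer film = 1/(h_o·2πr_oL) = 1/(21.4×2π×0.1934×1) = 0.03845 K/W
R_total = 1.629 K/W
Q = ΔT/R_total = 109/1.629
Q = 66.9 W/m
T_interface = T_inner − Q·ΣR(inner→interface) = 386 − 66.9×1.038

T ≈ 317 K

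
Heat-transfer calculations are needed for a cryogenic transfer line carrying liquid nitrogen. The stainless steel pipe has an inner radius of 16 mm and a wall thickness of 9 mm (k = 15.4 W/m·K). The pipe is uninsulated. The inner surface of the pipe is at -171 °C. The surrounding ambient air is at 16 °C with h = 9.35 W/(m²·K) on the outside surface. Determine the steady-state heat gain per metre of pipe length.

Treating each annulus and film as a series resistance:
R_stainless steel pipe wall = ln(25/16)/(2π×15.4×1) = 0.004612 K/W
R_outer film = 1/(h_o·2πr_oL) = 1/(9.35×2π×0.025×1) = 0.6809 K/W
R_total = 0.6855 K/W
Q = ΔT/R_total = 187/0.6855

q′ ≈ 273 W/m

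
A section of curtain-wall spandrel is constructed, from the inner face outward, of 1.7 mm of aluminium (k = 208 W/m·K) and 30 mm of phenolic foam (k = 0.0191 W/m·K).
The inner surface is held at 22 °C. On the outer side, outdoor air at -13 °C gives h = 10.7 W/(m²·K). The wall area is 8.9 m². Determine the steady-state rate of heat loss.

Q ≈ 187 W

Using the resistance-network approach (series):
R_aluminium = L/(kA) = 0.0017/(208×8.9) = 9.183×10^-7 K/W
R_phenolic foam = L/(kA) = 0.03/(0.0191×8.9) = 0.1765 K/W
R_outer film = 1/(h_o·A) = 1/(10.7×8.9) = 0.0105 K/W
R_total = 0.187 K/W
Q = ΔT / R_total = 35 / 0.187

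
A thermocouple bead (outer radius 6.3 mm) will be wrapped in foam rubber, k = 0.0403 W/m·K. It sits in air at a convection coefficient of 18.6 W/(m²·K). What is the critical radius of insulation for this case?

r_cr ≈ 4.33 mm

For a sphere r_cr = 2k/h = 2×0.0403/18.6
r_cr = 4.33 mm; since the bare radius (6.3 mm) is above r_cr, any added insulation will reduce heat loss.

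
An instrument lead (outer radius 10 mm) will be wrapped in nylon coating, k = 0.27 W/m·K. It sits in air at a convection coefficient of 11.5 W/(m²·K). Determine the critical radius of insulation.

For a cylinder r_cr = k/h = 0.27/11.5
r_cr = 23.5 mm; since the bare radius (10 mm) is below r_cr, adding a thin layer of insulation will *increase* heat loss.

r_cr ≈ 23.5 mm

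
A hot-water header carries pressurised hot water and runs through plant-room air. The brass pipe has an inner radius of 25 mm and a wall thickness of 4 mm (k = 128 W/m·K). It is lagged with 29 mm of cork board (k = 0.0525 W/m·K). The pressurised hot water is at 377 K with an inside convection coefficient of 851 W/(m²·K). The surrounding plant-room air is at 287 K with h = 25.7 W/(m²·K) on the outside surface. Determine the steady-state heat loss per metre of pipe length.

q′ ≈ 40.6 W/m

Radial resistances (cylindrical: R_cond = ln(r_o/r_i)/(2πkL), R_conv = 1/(h·2πrL)):
R_inner film = 1/(h_i·2πr₁L) = 1/(851×2π×0.025×1) = 0.007481 K/W
R_brass pipe wall = ln(29/25)/(2π×128×1) = 1.845×10^-4 K/W
R_cork board = ln(58/29)/(2π×0.0525×1) = 2.101 K/W
R_outer film = 1/(h_o·2πr_oL) = 1/(25.7×2π×0.058×1) = 0.1068 K/W
R_total = 2.216 K/W
Q = ΔT/R_total = 90/2.216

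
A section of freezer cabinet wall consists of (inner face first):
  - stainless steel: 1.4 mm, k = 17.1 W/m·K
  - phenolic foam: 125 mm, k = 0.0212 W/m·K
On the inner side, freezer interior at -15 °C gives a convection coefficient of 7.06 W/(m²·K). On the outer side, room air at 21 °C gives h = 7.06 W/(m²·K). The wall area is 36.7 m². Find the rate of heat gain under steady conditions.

Series thermal resistances:
R_inner film = 1/(h_i·A) = 1/(7.06×36.7) = 0.003859 K/W
R_stainless steel = L/(kA) = 0.0014/(17.1×36.7) = 2.231×10^-6 K/W
R_phenolic foam = L/(kA) = 0.125/(0.0212×36.7) = 0.1607 K/W
R_outer film = 1/(h_o·A) = 1/(7.06×36.7) = 0.003859 K/W
R_total = 0.1684 K/W
Q = ΔT / R_total = 36 / 0.1684

Q ≈ 214 W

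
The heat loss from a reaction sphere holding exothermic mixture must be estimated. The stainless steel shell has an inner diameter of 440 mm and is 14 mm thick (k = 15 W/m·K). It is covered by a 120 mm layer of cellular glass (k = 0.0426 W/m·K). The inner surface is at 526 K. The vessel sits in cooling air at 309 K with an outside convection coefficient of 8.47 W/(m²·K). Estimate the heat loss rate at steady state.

Q ≈ 78 W

Each spherical layer contributes R = (1/r_i − 1/r_o)/(4πk):
R_stainless steel shell = (1/0.22 − 1/0.234)/(4π×15) = 0.001443 K/W
R_cellular glass = (1/0.234 − 1/0.354)/(4π×0.0426) = 2.706 K/W
R_outer film = 1/(h·4πr_o²) = 1/(8.47×4π×0.354²) = 0.07497 K/W
R_total = 2.783 K/W
Q = ΔT/R_total = 217/2.783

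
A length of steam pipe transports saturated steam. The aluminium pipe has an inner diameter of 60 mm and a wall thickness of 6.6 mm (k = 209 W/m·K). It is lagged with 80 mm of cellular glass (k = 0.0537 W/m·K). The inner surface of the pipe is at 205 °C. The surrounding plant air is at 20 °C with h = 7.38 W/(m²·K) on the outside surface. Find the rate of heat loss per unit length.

Treating each annulus and film as a series resistance:
R_aluminium pipe wall = ln(36.6/30)/(2π×209×1) = 1.514×10^-4 K/W
R_cellular glass = ln(116.6/36.6)/(2π×0.0537×1) = 3.434 K/W
R_outer film = 1/(h_o·2πr_oL) = 1/(7.38×2π×0.1166×1) = 0.185 K/W
R_total = 3.619 K/W
Q = ΔT/R_total = 185/3.619

q′ ≈ 51.1 W/m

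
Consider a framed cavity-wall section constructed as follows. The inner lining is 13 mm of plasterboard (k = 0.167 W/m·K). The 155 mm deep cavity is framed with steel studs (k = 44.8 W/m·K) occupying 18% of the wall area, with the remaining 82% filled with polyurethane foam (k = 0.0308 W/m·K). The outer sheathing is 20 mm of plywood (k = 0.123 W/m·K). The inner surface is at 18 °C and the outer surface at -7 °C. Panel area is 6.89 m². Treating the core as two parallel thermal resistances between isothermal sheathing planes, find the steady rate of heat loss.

Q ≈ 664 W

Sheathing layers in series; stud and cavity paths in parallel between them.
R_inner = 0.013/(0.167×6.89) = 0.0113 K/W
R_stud  = 0.155/(44.8×0.18×6.89) = 0.00279 K/W
R_cav   = 0.155/(0.0308×0.82×6.89) = 0.8907 K/W
1/R_core = 1/R_stud + 1/R_cav → R_core = 0.002781 K/W
R_outer = 0.02/(0.123×6.89) = 0.0236 K/W
R_total = 0.03768 K/W
Q = ΔT/R_total = 25/0.03768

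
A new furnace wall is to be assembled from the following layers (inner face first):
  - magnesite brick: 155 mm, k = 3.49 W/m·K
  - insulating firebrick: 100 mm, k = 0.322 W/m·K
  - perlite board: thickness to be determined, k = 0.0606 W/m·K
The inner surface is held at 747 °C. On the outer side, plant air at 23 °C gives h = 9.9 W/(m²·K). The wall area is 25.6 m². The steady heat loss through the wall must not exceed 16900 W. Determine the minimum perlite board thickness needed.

Using the resistance-network approach (series):
R_magnesite brick = L/(kA) = 0.155/(3.49×25.6) = 0.001735 K/W
R_insulating firebrick = L/(kA) = 0.1/(0.322×25.6) = 0.01213 K/W
R_outer film = 1/(h_o·A) = 1/(9.9×25.6) = 0.003946 K/W
Sum of the known resistances R_other = 0.01781 K/W
Required total resistance R_tot = ΔT/Q_allow = 724/16900 = 0.04284 K/W
R_perlite board = R_tot − R_other = 0.02503 K/W
L = R·k·A = 0.02503×0.0606×25.6

L ≈ 38.8 mm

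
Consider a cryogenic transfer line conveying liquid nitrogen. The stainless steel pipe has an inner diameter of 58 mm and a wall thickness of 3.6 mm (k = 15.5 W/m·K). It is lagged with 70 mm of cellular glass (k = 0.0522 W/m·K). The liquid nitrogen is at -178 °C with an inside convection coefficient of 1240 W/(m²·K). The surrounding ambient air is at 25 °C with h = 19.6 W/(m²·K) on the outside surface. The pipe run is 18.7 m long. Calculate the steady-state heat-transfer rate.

Treating each annulus and film as a series resistance:
R_inner film = 1/(h_i·2πr₁L) = 1/(1240×2π×0.029×18.7) = 2.367×10^-4 K/W
R_stainless steel pipe wall = ln(32.6/29)/(2π×15.5×18.7) = 6.425×10^-5 K/W
R_cellular glass = ln(102.6/32.6)/(2π×0.0522×18.7) = 0.1869 K/W
R_outer film = 1/(h_o·2πr_oL) = 1/(19.6×2π×0.1026×18.7) = 0.004232 K/W
R_total = 0.1915 K/W
Q = ΔT/R_total = 203/0.1915

Q ≈ 1060 W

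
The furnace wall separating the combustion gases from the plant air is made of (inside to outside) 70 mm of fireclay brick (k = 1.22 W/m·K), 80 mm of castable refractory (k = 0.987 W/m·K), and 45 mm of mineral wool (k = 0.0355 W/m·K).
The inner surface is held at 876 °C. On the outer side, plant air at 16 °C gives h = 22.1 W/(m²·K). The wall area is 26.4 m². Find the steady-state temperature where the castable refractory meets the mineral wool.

T ≈ 794 °C

Series thermal resistances:
R_fireclay brick = L/(kA) = 0.07/(1.22×26.4) = 0.002173 K/W
R_castable refractory = L/(kA) = 0.08/(0.987×26.4) = 0.00307 K/W
R_mineral wool = L/(kA) = 0.045/(0.0355×26.4) = 0.04802 K/W
R_outer film = 1/(h_o·A) = 1/(22.1×26.4) = 0.001714 K/W
R_total = 0.05497 K/W;  Q = ΔT/R_total = 860/0.05497 = 15640 W
T_interface = T_inner − Q·ΣR(inner→interface) = 876 − 15600×0.005244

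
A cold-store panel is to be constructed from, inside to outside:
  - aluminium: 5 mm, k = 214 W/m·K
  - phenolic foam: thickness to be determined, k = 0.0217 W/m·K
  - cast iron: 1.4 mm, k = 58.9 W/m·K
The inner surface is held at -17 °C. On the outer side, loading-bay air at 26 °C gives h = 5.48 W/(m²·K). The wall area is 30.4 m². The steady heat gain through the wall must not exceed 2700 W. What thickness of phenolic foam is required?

L ≈ 6.55 mm

Treating each layer as a thermal resistance in series:
R_aluminium = L/(kA) = 0.005/(214×30.4) = 7.686×10^-7 K/W
R_cast iron = L/(kA) = 0.0014/(58.9×30.4) = 7.819×10^-7 K/W
R_outer film = 1/(h_o·A) = 1/(5.48×30.4) = 0.006003 K/W
Sum of the known resistances R_other = 0.006004 K/W
Required total resistance R_tot = ΔT/Q_allow = 43/2700 = 0.01593 K/W
R_phenolic foam = R_tot − R_other = 0.009922 K/W
L = R·k·A = 0.009922×0.0217×30.4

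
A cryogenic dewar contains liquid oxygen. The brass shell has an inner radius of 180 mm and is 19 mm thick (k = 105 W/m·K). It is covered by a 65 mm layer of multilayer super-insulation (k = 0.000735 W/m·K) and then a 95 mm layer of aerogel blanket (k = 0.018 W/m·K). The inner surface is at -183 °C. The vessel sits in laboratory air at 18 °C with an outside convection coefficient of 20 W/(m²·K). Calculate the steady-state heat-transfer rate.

Q ≈ 1.45 W

Each spherical layer contributes R = (1/r_i − 1/r_o)/(4πk):
R_brass shell = (1/0.18 − 1/0.199)/(4π×105) = 4.02×10^-4 K/W
R_multilayer super-insulation = (1/0.199 − 1/0.264)/(4π×0.000735) = 134 K/W
R_aerogel blanket = (1/0.264 − 1/0.359)/(4π×0.018) = 4.431 K/W
R_outer film = 1/(h·4πr_o²) = 1/(20×4π×0.359²) = 0.03087 K/W
R_total = 138.4 K/W
Q = ΔT/R_total = 201/138.4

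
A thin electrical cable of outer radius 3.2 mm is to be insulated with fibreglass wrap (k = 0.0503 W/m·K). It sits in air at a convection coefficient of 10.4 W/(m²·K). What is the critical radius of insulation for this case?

r_cr ≈ 4.84 mm

For a cylinder r_cr = k/h = 0.0503/10.4
r_cr = 4.84 mm; since the bare radius (3.2 mm) is below r_cr, adding a thin layer of insulation will *increase* heat loss.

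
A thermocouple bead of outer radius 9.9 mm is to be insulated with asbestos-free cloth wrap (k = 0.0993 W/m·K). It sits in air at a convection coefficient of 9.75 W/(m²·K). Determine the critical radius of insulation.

r_cr ≈ 20.4 mm

For a sphere r_cr = 2k/h = 2×0.0993/9.75
r_cr = 20.4 mm; since the bare radius (9.9 mm) is below r_cr, adding a thin layer of insulation will *increase* heat loss.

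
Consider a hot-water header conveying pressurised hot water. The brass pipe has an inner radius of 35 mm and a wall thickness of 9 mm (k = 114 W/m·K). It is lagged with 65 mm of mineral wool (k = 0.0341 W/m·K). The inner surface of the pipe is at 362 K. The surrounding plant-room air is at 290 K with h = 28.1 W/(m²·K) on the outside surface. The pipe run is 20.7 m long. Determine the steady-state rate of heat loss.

Q ≈ 348 W

Radial resistances (cylindrical: R_cond = ln(r_o/r_i)/(2πkL), R_conv = 1/(h·2πrL)):
R_brass pipe wall = ln(44/35)/(2π×114×20.7) = 1.543×10^-5 K/W
R_mineral wool = ln(109/44)/(2π×0.0341×20.7) = 0.2045 K/W
R_outer film = 1/(h_o·2πr_oL) = 1/(28.1×2π×0.109×20.7) = 0.00251 K/W
R_total = 0.2071 K/W
Q = ΔT/R_total = 72/0.2071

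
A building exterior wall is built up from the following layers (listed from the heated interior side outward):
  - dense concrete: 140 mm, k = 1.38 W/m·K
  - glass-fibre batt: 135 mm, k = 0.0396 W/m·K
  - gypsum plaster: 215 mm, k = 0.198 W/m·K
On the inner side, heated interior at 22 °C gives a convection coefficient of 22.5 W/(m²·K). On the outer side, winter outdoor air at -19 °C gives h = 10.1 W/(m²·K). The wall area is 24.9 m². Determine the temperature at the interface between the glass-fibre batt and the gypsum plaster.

Using the resistance-network approach (series):
R_inner film = 1/(h_i·A) = 1/(22.5×24.9) = 0.001785 K/W
R_dense concrete = L/(kA) = 0.14/(1.38×24.9) = 0.004074 K/W
R_glass-fibre batt = L/(kA) = 0.135/(0.0396×24.9) = 0.1369 K/W
R_gypsum plaster = L/(kA) = 0.215/(0.198×24.9) = 0.04361 K/W
R_outer film = 1/(h_o·A) = 1/(10.1×24.9) = 0.003976 K/W
R_total = 0.1904 K/W;  Q = ΔT/R_total = 41/0.1904 = 215.4 W
T_interface = T_inner − Q·ΣR(inner→interface) = 22 − 215×0.1428

T ≈ -8.75 °C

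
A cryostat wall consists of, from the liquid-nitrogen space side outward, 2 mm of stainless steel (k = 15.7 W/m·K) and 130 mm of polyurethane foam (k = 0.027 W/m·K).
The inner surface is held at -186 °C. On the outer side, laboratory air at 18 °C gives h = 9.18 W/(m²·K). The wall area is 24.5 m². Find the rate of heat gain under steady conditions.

Q ≈ 1020 W

Treating each layer as a thermal resistance in series:
R_stainless steel = L/(kA) = 0.002/(15.7×24.5) = 5.2×10^-6 K/W
R_polyurethane foam = L/(kA) = 0.13/(0.027×24.5) = 0.1965 K/W
R_outer film = 1/(h_o·A) = 1/(9.18×24.5) = 0.004446 K/W
R_total = 0.201 K/W
Q = ΔT / R_total = 204 / 0.201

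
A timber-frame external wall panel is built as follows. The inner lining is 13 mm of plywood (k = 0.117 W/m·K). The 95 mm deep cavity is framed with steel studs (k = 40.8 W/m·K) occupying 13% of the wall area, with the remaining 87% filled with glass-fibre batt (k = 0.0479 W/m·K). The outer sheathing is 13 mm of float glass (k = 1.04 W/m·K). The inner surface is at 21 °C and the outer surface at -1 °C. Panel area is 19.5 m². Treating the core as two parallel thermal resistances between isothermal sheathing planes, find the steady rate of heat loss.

Q ≈ 3030 W

Sheathing layers in series; stud and cavity paths in parallel between them.
R_inner = 0.013/(0.117×19.5) = 0.005698 K/W
R_stud  = 0.095/(40.8×0.13×19.5) = 9.185×10^-4 K/W
R_cav   = 0.095/(0.0479×0.87×19.5) = 0.1169 K/W
1/R_core = 1/R_stud + 1/R_cav → R_core = 9.114×10^-4 K/W
R_outer = 0.013/(1.04×19.5) = 6.41×10^-4 K/W
R_total = 0.00725 K/W
Q = ΔT/R_total = 22/0.00725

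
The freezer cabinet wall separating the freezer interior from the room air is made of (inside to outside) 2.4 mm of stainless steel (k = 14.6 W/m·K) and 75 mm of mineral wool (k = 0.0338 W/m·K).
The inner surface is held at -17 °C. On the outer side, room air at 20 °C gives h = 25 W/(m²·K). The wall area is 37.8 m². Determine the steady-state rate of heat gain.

Using the resistance-network approach (series):
R_stainless steel = L/(kA) = 0.0024/(14.6×37.8) = 4.349×10^-6 K/W
R_mineral wool = L/(kA) = 0.075/(0.0338×37.8) = 0.0587 K/W
R_outer film = 1/(h_o·A) = 1/(25×37.8) = 0.001058 K/W
R_total = 0.05976 K/W
Q = ΔT / R_total = 37 / 0.05976

Q ≈ 619 W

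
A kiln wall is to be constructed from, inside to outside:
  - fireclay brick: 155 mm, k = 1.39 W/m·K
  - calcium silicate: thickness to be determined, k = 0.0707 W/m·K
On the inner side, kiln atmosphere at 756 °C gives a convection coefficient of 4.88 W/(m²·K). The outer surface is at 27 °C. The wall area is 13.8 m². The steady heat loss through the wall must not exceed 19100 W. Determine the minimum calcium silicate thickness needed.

Treating each layer as a thermal resistance in series:
R_inner film = 1/(h_i·A) = 1/(4.88×13.8) = 0.01485 K/W
R_fireclay brick = L/(kA) = 0.155/(1.39×13.8) = 0.00808 K/W
Sum of the known resistances R_other = 0.02293 K/W
Required total resistance R_tot = ΔT/Q_allow = 729/19100 = 0.03817 K/W
R_calcium silicate = R_tot − R_other = 0.01524 K/W
L = R·k·A = 0.01524×0.0707×13.8

L ≈ 14.9 mm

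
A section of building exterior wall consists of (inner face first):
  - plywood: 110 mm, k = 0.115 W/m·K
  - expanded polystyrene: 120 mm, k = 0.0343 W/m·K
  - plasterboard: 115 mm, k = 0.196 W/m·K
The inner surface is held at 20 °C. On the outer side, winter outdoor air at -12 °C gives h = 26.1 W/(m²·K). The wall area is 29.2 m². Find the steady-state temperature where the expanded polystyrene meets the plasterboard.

T ≈ -8.06 °C

Treating each layer as a thermal resistance in series:
R_plywood = L/(kA) = 0.11/(0.115×29.2) = 0.03276 K/W
R_expanded polystyrene = L/(kA) = 0.12/(0.0343×29.2) = 0.1198 K/W
R_plasterboard = L/(kA) = 0.115/(0.196×29.2) = 0.02009 K/W
R_outer film = 1/(h_o·A) = 1/(26.1×29.2) = 0.001312 K/W
R_total = 0.174 K/W;  Q = ΔT/R_total = 32/0.174 = 183.9 W
T_interface = T_inner − Q·ΣR(inner→interface) = 20 − 184×0.1526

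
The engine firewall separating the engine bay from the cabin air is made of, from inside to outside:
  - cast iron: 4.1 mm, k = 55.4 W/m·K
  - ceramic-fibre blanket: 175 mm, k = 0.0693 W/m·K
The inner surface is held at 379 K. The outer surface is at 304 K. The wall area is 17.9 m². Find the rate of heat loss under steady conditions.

Treating each layer as a thermal resistance in series:
R_cast iron = L/(kA) = 0.0041/(55.4×17.9) = 4.134×10^-6 K/W
R_ceramic-fibre blanket = L/(kA) = 0.175/(0.0693×17.9) = 0.1411 K/W
R_total = 0.1411 K/W
Q = ΔT / R_total = 75 / 0.1411

Q ≈ 532 W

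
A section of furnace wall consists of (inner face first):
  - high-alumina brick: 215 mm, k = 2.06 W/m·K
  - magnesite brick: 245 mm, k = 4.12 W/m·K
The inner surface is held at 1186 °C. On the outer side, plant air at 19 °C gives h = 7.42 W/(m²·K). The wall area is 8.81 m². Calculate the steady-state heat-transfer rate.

Series thermal resistances:
R_high-alumina brick = L/(kA) = 0.215/(2.06×8.81) = 0.01185 K/W
R_magnesite brick = L/(kA) = 0.245/(4.12×8.81) = 0.00675 K/W
R_outer film = 1/(h_o·A) = 1/(7.42×8.81) = 0.0153 K/W
R_total = 0.03389 K/W
Q = ΔT / R_total = 1167 / 0.03389

Q ≈ 34400 W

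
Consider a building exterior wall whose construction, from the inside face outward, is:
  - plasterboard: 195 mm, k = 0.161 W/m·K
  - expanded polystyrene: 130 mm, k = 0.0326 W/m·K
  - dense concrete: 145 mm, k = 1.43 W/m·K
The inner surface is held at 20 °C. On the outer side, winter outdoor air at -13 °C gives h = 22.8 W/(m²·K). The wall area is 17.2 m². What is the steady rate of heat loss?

Q ≈ 106 W

Series thermal resistances:
R_plasterboard = L/(kA) = 0.195/(0.161×17.2) = 0.07042 K/W
R_expanded polystyrene = L/(kA) = 0.13/(0.0326×17.2) = 0.2318 K/W
R_dense concrete = L/(kA) = 0.145/(1.43×17.2) = 0.005895 K/W
R_outer film = 1/(h_o·A) = 1/(22.8×17.2) = 0.00255 K/W
R_total = 0.3107 K/W
Q = ΔT / R_total = 33 / 0.3107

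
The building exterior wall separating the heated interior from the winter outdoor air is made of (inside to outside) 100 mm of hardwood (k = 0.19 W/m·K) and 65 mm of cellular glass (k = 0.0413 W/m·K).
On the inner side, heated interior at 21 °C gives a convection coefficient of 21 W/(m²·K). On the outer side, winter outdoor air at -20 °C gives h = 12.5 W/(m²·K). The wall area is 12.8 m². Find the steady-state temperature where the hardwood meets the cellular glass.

T ≈ 10.4 °C

Thermal resistances in series:
R_inner film = 1/(h_i·A) = 1/(21×12.8) = 0.00372 K/W
R_hardwood = L/(kA) = 0.1/(0.19×12.8) = 0.04112 K/W
R_cellular glass = L/(kA) = 0.065/(0.0413×12.8) = 0.123 K/W
R_outer film = 1/(h_o·A) = 1/(12.5×12.8) = 0.00625 K/W
R_total = 0.174 K/W;  Q = ΔT/R_total = 41/0.174 = 235.6 W
T_interface = T_inner − Q·ΣR(inner→interface) = 21 − 236×0.04484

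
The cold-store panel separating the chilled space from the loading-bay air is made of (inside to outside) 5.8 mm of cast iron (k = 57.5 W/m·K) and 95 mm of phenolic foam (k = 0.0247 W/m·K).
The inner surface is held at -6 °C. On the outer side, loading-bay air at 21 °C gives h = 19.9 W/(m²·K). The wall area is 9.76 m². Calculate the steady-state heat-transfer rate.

Q ≈ 67.6 W

Thermal resistances in series:
R_cast iron = L/(kA) = 0.0058/(57.5×9.76) = 1.033×10^-5 K/W
R_phenolic foam = L/(kA) = 0.095/(0.0247×9.76) = 0.3941 K/W
R_outer film = 1/(h_o·A) = 1/(19.9×9.76) = 0.005149 K/W
R_total = 0.3992 K/W
Q = ΔT / R_total = 27 / 0.3992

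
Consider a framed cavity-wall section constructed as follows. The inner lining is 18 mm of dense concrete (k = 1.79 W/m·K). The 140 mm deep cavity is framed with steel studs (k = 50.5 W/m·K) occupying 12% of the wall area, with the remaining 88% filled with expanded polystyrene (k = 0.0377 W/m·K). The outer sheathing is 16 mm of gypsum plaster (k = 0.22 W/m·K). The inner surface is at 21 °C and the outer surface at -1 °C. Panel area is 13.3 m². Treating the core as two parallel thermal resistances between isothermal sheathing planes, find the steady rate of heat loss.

Q ≈ 2770 W

Sheathing layers in series; stud and cavity paths in parallel between them.
R_inner = 0.018/(1.79×13.3) = 7.561×10^-4 K/W
R_stud  = 0.14/(50.5×0.12×13.3) = 0.001737 K/W
R_cav   = 0.14/(0.0377×0.88×13.3) = 0.3173 K/W
1/R_core = 1/R_stud + 1/R_cav → R_core = 0.001728 K/W
R_outer = 0.016/(0.22×13.3) = 0.005468 K/W
R_total = 0.007952 K/W
Q = ΔT/R_total = 22/0.007952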